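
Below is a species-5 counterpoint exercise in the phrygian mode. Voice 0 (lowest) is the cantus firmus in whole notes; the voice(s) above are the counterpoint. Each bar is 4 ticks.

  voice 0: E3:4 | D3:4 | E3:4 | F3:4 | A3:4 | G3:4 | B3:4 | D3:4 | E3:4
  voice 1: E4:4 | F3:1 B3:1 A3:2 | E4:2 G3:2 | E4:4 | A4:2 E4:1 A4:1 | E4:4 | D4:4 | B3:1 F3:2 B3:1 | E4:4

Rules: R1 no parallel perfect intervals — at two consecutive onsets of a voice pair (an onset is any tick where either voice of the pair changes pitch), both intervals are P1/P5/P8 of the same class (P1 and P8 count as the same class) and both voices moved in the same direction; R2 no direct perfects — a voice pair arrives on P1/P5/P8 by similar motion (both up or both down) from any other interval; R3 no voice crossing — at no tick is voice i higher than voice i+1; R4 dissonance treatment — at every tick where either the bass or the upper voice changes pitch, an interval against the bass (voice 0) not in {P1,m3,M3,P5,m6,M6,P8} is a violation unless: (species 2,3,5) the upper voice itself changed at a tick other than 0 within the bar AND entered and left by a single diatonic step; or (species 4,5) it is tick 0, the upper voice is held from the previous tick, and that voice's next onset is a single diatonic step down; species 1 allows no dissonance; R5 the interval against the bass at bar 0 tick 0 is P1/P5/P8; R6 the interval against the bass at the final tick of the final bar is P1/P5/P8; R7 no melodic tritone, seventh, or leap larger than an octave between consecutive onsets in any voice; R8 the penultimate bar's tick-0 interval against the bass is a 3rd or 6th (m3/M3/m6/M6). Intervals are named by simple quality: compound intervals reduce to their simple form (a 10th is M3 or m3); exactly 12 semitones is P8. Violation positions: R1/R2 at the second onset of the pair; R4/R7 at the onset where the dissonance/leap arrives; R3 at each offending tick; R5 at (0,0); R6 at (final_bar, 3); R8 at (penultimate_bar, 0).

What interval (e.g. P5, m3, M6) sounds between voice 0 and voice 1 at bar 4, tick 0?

P8

voice 0=A3 voice 1=A4 -> P8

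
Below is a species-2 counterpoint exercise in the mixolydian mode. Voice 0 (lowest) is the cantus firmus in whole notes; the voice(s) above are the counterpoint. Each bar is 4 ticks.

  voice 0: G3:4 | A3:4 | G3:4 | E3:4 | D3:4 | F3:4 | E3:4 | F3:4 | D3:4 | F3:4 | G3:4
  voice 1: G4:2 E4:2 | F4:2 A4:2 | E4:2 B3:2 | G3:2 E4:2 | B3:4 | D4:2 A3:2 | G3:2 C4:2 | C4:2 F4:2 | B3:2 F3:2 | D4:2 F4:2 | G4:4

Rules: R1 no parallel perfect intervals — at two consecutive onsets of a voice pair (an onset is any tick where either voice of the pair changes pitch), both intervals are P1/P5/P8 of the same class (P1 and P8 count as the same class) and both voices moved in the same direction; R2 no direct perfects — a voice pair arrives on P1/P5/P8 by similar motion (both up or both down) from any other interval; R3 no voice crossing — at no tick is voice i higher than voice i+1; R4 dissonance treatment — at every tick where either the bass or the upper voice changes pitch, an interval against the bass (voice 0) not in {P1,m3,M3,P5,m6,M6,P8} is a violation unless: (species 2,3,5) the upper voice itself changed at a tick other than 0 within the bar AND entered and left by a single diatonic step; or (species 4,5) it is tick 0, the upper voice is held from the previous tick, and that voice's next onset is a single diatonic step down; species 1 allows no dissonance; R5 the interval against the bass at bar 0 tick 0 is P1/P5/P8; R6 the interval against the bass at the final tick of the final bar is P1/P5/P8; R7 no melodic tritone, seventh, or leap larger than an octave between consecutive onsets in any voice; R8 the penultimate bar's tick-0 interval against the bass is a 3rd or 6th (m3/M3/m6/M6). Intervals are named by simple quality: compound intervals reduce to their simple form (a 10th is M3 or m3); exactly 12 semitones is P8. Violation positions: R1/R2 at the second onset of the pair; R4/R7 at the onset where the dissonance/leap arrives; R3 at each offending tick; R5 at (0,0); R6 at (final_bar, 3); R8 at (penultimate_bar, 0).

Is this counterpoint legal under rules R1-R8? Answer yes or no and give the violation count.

bar 0: v0=G3 v1=G4 (P8)
bar 1: v0=A3 v1=F4 (m6)
bar 2: v0=G3 v1=E4 (M6)
bar 3: v0=E3 v1=G3 (m3)
bar 4: v0=D3 v1=B3 (M6)
bar 5: v0=F3 v1=D4 (M6)
bar 6: v0=E3 v1=G3 (m3)
bar 7: v0=F3 v1=C4 (P5)
bar 8: v0=D3 v1=B3 (M6)
bar 9: v0=F3 v1=D4 (M6)
bar 10: v0=G3 v1=G4 (P8)
  R7 @ bar8.0: F4->B3 leap 6st
  R7 @ bar8.2: B3->F3 leap 6st
  R1 @ bar10.0: F3/F4 P8 -> G3/G4 P8 similar

No (3 violations)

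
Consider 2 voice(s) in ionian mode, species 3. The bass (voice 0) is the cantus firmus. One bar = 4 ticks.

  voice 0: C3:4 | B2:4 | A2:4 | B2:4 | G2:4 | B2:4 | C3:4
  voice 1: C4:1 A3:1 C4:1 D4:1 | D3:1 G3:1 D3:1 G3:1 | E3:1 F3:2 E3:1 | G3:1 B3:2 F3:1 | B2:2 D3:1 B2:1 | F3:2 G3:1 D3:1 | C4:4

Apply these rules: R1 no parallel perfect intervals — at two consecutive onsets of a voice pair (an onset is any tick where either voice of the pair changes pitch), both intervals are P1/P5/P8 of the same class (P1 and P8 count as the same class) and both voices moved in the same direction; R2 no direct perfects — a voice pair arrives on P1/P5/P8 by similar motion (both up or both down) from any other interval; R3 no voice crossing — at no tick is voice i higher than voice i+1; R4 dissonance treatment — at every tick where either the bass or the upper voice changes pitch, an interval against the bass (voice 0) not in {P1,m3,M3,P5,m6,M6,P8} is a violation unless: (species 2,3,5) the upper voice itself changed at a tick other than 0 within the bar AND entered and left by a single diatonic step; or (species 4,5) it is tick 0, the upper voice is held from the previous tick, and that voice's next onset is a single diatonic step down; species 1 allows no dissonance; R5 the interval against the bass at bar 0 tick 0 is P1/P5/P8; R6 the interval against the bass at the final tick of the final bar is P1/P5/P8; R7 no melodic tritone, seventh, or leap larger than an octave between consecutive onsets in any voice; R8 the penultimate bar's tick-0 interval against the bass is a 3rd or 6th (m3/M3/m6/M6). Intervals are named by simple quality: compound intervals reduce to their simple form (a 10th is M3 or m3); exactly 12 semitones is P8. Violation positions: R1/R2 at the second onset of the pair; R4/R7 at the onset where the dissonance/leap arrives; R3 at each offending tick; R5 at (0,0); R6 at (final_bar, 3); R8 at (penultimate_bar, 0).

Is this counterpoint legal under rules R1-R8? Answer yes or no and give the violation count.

bar 0: v0=C3 v1=C4 (P8)
bar 1: v0=B2 v1=D3 (m3)
bar 2: v0=A2 v1=E3 (P5)
bar 3: v0=B2 v1=G3 (m6)
bar 4: v0=G2 v1=B2 (M3)
bar 5: v0=B2 v1=F3 (TT)
bar 6: v0=C3 v1=C4 (P8)
  R4 @ bar0.3: C3/D4 M2 untreated
  R2 @ bar2.0: B2/G3 m6 -> A2/E3 P5 similar
  R4 @ bar3.3: B2/F3 TT untreated
  R7 @ bar3.3: B3->F3 leap 6st
  R7 @ bar4.0: F3->B2 leap 6st
  R4 @ bar5.0: B2/F3 TT untreated
  R7 @ bar5.0: B2->F3 leap 6st
  R8 @ bar5.0: penult TT not 3rd/6th
  R2 @ bar6.0: B2/D3 m3 -> C3/C4 P8 similar
  R7 @ bar6.0: D3->C4 leap 10st

No (10 violations)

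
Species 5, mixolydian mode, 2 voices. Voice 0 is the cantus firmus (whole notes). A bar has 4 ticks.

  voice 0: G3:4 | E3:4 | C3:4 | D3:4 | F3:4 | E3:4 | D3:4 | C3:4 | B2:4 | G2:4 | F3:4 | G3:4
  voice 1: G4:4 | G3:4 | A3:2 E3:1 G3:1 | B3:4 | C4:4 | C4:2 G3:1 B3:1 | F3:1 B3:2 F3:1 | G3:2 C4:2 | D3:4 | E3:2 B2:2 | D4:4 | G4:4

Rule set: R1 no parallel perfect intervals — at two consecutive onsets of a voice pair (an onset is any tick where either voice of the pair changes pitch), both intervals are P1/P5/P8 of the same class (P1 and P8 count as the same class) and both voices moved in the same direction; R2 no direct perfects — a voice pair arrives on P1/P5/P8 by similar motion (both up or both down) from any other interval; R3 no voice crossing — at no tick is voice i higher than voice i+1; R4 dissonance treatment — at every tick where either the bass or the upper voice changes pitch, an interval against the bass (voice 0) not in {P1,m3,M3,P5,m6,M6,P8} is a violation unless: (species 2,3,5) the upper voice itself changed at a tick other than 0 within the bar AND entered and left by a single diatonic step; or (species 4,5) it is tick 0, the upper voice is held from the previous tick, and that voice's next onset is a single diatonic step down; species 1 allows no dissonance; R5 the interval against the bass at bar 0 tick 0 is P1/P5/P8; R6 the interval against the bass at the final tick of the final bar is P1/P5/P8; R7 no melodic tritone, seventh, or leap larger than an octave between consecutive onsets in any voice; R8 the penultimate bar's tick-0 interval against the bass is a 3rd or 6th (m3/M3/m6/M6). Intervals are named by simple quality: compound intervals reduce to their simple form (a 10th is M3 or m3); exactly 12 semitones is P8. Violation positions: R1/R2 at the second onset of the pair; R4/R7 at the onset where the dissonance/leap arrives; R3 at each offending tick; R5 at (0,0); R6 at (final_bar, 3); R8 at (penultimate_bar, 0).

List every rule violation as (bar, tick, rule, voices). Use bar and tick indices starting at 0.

bar 0: v0=G3 v1=G4 downbeat P8
bar 1: v0=E3 v1=G3 downbeat m3
bar 2: v0=C3 v1=A3 downbeat M6
bar 3: v0=D3 v1=B3 downbeat M6
bar 4: v0=F3 v1=C4 downbeat P5
bar 5: v0=E3 v1=C4 downbeat m6
bar 6: v0=D3 v1=F3 downbeat m3
bar 7: v0=C3 v1=G3 downbeat P5
bar 8: v0=B2 v1=D3 downbeat m3
bar 9: v0=G2 v1=E3 downbeat M6
bar 10: v0=F3 v1=D4 downbeat M6
bar 11: v0=G3 v1=G4 downbeat P8
  -> R2 @ bar 4 tick 0 v(0, 1): D3/B3 M6 -> F3/C4 P5 similar
  -> R7 @ bar 6 tick 0 v(1,): B3->F3 leap 6st
  -> R7 @ bar 6 tick 1 v(1,): F3->B3 leap 6st
  -> R7 @ bar 6 tick 3 v(1,): B3->F3 leap 6st
  -> R7 @ bar 8 tick 0 v(1,): C4->D3 leap 10st
  -> R7 @ bar 10 tick 0 v(0,): G2->F3 leap 10st
  -> R7 @ bar 10 tick 0 v(1,): B2->D4 leap 15st
  -> R2 @ bar 11 tick 0 v(0, 1): F3/D4 M6 -> G3/G4 P8 similar

(4, 0, R2, (0, 1))
(6, 0, R7, (1,))
(6, 1, R7, (1,))
(6, 3, R7, (1,))
(8, 0, R7, (1,))
(10, 0, R7, (0,))
(10, 0, R7, (1,))
(11, 0, R2, (0, 1))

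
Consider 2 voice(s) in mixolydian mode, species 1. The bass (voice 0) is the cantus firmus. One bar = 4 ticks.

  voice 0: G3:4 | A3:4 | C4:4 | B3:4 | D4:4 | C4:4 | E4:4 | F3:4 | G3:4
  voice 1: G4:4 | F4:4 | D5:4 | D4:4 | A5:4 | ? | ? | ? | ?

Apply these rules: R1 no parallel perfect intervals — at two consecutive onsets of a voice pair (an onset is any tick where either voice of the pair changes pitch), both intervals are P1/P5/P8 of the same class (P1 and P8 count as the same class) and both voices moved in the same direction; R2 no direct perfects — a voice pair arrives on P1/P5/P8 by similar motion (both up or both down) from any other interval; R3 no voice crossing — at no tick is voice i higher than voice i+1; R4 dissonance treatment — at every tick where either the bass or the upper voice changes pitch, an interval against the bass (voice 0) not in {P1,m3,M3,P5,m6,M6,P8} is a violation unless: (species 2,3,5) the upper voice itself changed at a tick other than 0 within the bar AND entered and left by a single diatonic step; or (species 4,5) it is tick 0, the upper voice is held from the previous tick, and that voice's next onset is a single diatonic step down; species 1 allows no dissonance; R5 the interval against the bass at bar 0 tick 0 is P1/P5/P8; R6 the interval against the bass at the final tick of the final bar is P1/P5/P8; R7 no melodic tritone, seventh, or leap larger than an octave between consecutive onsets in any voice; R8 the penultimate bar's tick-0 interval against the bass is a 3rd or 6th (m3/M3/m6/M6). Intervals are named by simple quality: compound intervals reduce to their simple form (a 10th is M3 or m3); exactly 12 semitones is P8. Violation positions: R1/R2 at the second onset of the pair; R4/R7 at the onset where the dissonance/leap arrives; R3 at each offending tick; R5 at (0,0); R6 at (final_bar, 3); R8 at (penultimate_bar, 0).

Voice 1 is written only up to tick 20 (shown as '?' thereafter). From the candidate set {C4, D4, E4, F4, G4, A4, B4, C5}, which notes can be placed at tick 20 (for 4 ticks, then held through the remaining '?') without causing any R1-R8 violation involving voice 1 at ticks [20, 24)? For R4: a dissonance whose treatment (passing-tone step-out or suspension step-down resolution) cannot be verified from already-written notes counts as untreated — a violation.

C4: violates R2,R7
D4: violates R4,R7
E4: violates R7
F4: violates R4,R7
G4: violates R1,R7
A4: legal
B4: violates R4,R7
C5: violates R2

{A4}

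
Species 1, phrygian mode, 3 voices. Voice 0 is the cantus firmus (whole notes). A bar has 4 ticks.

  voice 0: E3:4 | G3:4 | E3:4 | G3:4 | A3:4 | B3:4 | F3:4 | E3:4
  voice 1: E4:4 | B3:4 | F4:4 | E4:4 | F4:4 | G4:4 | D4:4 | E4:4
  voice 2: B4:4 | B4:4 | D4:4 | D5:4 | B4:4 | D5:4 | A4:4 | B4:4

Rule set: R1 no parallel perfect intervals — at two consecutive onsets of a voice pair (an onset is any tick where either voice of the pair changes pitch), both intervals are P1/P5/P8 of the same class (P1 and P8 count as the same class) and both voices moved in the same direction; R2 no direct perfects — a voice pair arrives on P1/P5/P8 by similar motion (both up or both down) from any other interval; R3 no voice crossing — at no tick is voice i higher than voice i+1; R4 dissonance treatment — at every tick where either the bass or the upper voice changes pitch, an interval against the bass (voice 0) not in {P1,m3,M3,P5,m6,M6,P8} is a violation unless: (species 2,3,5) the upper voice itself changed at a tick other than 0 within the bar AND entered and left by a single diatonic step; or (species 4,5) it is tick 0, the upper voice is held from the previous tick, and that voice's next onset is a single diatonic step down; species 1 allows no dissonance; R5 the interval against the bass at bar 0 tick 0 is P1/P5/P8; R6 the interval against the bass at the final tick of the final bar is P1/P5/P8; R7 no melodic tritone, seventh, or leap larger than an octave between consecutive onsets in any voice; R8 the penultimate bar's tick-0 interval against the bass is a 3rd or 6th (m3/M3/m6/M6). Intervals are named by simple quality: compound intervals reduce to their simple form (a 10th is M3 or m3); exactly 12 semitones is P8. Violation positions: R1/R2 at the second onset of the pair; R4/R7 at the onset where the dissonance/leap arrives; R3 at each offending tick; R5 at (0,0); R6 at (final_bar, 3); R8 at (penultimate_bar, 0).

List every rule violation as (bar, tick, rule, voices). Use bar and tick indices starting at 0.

(2, 0, R3, (1, 2))
(2, 0, R4, (0, 1))
(2, 0, R4, (0, 2))
(2, 0, R7, (1,))
(2, 1, R3, (1, 2))
(2, 2, R3, (1, 2))
(2, 3, R3, (1, 2))
(3, 0, R2, (0, 2))
(4, 0, R4, (0, 2))
(5, 0, R2, (1, 2))
(6, 0, R1, (1, 2))
(6, 0, R7, (0,))
(7, 0, R1, (1, 2))

bar 0: v0=E3 v1=E4 v2=B4 downbeat P5
bar 1: v0=G3 v1=B3 v2=B4 downbeat M3
bar 2: v0=E3 v1=F4 v2=D4 downbeat m7
bar 3: v0=G3 v1=E4 v2=D5 downbeat P5
bar 4: v0=A3 v1=F4 v2=B4 downbeat M2
bar 5: v0=B3 v1=G4 v2=D5 downbeat m3
bar 6: v0=F3 v1=D4 v2=A4 downbeat M3
bar 7: v0=E3 v1=E4 v2=B4 downbeat P5
  -> R3 @ bar 2 tick 0 v(1, 2): F4 above D4
  -> R4 @ bar 2 tick 0 v(0, 1): E3/F4 m2 untreated
  -> R4 @ bar 2 tick 0 v(0, 2): E3/D4 m7 untreated
  -> R7 @ bar 2 tick 0 v(1,): B3->F4 leap 6st
  -> R3 @ bar 2 tick 1 v(1, 2): F4 above D4
  -> R3 @ bar 2 tick 2 v(1, 2): F4 above D4
  -> R3 @ bar 2 tick 3 v(1, 2): F4 above D4
  -> R2 @ bar 3 tick 0 v(0, 2): E3/D4 m7 -> G3/D5 P5 similar
  -> R4 @ bar 4 tick 0 v(0, 2): A3/B4 M2 untreated
  -> R2 @ bar 5 tick 0 v(1, 2): F4/B4 TT -> G4/D5 P5 similar
  -> R1 @ bar 6 tick 0 v(1, 2): G4/D5 P5 -> D4/A4 P5 similar
  -> R7 @ bar 6 tick 0 v(0,): B3->F3 leap 6st
  -> R1 @ bar 7 tick 0 v(1, 2): D4/A4 P5 -> E4/B4 P5 similar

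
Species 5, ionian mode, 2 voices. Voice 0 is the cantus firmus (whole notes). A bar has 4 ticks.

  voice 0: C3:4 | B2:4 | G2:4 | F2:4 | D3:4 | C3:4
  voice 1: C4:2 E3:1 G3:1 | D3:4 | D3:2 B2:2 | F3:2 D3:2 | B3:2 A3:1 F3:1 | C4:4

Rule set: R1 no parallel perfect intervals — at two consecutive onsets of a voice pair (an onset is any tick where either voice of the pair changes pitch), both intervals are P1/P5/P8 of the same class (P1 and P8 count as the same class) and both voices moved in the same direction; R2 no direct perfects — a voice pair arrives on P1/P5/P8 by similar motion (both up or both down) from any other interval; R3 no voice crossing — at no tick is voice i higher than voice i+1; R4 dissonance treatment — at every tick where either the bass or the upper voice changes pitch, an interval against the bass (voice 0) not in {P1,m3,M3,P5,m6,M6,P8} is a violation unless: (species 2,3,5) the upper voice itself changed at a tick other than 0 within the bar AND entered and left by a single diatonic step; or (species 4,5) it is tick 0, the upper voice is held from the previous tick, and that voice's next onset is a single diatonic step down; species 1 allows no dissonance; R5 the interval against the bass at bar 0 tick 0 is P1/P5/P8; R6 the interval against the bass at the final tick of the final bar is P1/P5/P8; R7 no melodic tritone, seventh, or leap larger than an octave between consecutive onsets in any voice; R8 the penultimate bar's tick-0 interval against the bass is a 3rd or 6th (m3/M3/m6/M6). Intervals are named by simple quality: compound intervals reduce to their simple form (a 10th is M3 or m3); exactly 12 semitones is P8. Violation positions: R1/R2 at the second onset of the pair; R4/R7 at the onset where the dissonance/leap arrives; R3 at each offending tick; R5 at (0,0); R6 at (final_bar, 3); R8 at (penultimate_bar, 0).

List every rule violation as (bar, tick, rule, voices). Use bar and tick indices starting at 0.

bar 0: v0=C3 v1=C4 downbeat P8
bar 1: v0=B2 v1=D3 downbeat m3
bar 2: v0=G2 v1=D3 downbeat P5
bar 3: v0=F2 v1=F3 downbeat P8
bar 4: v0=D3 v1=B3 downbeat M6
bar 5: v0=C3 v1=C4 downbeat P8
  -> R7 @ bar 3 tick 0 v(1,): B2->F3 leap 6st

(3, 0, R7, (1,))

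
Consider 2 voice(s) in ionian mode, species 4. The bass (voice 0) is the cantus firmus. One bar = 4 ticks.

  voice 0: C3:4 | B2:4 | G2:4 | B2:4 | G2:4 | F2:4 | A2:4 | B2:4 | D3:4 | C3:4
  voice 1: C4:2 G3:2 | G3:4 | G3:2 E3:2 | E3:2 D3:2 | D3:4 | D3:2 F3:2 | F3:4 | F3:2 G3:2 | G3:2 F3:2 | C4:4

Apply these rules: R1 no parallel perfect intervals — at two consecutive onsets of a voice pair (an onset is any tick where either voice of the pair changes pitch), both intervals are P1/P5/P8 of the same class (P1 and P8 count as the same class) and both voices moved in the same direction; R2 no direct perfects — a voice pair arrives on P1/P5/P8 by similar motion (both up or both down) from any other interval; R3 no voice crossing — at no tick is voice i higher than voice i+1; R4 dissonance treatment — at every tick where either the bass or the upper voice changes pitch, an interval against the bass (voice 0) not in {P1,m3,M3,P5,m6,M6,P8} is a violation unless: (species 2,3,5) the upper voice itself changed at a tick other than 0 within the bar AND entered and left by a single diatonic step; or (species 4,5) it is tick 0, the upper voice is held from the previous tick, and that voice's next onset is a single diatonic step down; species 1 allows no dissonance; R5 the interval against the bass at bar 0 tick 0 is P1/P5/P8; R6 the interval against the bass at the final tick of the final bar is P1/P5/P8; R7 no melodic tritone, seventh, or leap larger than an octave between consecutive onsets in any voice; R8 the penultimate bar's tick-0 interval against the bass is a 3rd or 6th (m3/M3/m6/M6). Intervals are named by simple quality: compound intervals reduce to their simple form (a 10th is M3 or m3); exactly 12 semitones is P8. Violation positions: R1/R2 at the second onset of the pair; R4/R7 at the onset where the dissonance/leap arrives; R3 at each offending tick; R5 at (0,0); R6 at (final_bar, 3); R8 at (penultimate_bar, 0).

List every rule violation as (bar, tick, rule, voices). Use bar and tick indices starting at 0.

bar 0: v0=C3 v1=C4 downbeat P8
bar 1: v0=B2 v1=G3 downbeat m6
bar 2: v0=G2 v1=G3 downbeat P8
bar 3: v0=B2 v1=E3 downbeat P4
bar 4: v0=G2 v1=D3 downbeat P5
bar 5: v0=F2 v1=D3 downbeat M6
bar 6: v0=A2 v1=F3 downbeat m6
bar 7: v0=B2 v1=F3 downbeat TT
bar 8: v0=D3 v1=G3 downbeat P4
bar 9: v0=C3 v1=C4 downbeat P8
  -> R4 @ bar 7 tick 0 v(0, 1): B2/F3 TT untreated
  -> R8 @ bar 8 tick 0 v(0, 1): penult P4 not 3rd/6th

(7, 0, R4, (0, 1))
(8, 0, R8, (0, 1))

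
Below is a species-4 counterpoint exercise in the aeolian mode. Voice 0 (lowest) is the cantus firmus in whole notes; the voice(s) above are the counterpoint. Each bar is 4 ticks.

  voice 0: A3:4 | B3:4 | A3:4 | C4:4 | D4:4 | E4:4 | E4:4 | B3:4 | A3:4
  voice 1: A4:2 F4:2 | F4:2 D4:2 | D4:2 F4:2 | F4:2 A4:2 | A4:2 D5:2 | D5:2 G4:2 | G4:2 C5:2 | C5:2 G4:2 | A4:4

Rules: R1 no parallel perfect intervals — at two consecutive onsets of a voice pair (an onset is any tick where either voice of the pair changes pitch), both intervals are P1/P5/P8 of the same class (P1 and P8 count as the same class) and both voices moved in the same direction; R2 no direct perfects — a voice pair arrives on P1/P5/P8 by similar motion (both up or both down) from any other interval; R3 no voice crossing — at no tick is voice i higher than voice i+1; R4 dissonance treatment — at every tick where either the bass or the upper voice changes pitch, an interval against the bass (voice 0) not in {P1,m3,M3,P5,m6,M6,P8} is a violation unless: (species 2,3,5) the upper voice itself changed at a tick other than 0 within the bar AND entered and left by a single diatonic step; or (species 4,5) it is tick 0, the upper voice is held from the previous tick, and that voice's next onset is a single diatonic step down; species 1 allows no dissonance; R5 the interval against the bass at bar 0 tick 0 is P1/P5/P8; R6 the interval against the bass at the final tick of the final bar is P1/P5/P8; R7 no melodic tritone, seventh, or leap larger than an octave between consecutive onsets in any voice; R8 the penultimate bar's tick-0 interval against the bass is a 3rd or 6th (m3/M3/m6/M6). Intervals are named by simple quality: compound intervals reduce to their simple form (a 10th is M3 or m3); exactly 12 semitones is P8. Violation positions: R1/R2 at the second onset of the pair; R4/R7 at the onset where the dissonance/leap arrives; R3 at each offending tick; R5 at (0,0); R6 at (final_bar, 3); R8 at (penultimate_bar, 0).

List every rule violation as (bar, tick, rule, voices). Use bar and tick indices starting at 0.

(1, 0, R4, (0, 1))
(2, 0, R4, (0, 1))
(3, 0, R4, (0, 1))
(5, 0, R4, (0, 1))
(7, 0, R4, (0, 1))
(7, 0, R8, (0, 1))

bar 0: v0=A3 v1=A4 downbeat P8
bar 1: v0=B3 v1=F4 downbeat TT
bar 2: v0=A3 v1=D4 downbeat P4
bar 3: v0=C4 v1=F4 downbeat P4
bar 4: v0=D4 v1=A4 downbeat P5
bar 5: v0=E4 v1=D5 downbeat m7
bar 6: v0=E4 v1=G4 downbeat m3
bar 7: v0=B3 v1=C5 downbeat m2
bar 8: v0=A3 v1=A4 downbeat P8
  -> R4 @ bar 1 tick 0 v(0, 1): B3/F4 TT untreated
  -> R4 @ bar 2 tick 0 v(0, 1): A3/D4 P4 untreated
  -> R4 @ bar 3 tick 0 v(0, 1): C4/F4 P4 untreated
  -> R4 @ bar 5 tick 0 v(0, 1): E4/D5 m7 untreated
  -> R4 @ bar 7 tick 0 v(0, 1): B3/C5 m2 untreated
  -> R8 @ bar 7 tick 0 v(0, 1): penult m2 not 3rd/6th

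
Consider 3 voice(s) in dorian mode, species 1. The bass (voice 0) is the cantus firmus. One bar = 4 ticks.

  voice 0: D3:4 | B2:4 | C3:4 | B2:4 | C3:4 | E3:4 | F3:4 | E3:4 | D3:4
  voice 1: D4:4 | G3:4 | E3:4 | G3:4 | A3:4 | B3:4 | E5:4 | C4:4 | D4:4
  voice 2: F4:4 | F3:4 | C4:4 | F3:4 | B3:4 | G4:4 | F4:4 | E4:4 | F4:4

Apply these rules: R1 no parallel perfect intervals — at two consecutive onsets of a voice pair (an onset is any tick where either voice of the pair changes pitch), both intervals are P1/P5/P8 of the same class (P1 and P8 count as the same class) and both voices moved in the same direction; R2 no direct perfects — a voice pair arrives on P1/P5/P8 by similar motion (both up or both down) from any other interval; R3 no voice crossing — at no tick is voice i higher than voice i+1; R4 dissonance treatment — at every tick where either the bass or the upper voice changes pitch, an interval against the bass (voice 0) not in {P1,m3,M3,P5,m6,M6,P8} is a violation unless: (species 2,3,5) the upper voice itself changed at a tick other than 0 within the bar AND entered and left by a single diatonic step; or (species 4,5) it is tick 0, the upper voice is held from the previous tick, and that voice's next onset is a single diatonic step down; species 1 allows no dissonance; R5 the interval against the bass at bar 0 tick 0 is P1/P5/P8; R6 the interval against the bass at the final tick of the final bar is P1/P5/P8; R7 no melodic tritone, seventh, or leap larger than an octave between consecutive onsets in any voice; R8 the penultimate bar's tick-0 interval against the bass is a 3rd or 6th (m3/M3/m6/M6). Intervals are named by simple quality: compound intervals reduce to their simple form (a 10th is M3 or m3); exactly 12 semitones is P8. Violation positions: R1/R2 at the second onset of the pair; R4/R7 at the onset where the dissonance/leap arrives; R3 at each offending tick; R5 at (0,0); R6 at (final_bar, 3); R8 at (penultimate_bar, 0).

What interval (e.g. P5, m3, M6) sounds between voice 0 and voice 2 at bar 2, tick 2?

P8

voice 0=C3 voice 2=C4 -> P8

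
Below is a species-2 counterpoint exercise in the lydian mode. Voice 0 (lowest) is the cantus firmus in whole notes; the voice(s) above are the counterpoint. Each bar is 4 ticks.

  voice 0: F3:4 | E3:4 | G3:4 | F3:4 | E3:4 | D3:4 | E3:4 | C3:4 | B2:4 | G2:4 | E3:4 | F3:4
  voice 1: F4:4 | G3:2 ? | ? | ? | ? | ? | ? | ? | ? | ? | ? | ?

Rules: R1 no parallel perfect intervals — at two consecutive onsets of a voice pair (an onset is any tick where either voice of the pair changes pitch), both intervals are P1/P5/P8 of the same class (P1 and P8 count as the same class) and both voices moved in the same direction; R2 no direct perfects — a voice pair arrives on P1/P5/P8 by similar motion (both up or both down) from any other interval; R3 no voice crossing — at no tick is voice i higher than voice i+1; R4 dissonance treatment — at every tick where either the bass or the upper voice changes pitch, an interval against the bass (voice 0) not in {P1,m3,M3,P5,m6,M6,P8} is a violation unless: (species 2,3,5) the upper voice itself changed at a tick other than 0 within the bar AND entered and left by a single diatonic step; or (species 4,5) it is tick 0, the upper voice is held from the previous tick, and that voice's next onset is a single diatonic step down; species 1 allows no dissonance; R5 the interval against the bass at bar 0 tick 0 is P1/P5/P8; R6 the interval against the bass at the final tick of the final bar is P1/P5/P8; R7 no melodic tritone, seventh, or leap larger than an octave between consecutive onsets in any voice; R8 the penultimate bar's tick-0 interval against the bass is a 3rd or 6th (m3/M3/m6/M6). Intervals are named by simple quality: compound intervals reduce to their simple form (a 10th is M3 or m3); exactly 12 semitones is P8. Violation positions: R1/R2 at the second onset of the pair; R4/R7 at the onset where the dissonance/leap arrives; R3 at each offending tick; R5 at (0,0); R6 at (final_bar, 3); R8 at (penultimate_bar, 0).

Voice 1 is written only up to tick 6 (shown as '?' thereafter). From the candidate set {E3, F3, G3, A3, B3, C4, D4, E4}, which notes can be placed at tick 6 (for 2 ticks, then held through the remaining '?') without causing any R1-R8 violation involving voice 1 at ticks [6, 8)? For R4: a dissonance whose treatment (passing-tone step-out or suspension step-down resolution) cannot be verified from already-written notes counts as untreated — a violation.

E3: legal
F3: violates R4
G3: legal
A3: violates R4
B3: legal
C4: legal
D4: violates R4
E4: legal

{B3, C4, E3, E4, G3}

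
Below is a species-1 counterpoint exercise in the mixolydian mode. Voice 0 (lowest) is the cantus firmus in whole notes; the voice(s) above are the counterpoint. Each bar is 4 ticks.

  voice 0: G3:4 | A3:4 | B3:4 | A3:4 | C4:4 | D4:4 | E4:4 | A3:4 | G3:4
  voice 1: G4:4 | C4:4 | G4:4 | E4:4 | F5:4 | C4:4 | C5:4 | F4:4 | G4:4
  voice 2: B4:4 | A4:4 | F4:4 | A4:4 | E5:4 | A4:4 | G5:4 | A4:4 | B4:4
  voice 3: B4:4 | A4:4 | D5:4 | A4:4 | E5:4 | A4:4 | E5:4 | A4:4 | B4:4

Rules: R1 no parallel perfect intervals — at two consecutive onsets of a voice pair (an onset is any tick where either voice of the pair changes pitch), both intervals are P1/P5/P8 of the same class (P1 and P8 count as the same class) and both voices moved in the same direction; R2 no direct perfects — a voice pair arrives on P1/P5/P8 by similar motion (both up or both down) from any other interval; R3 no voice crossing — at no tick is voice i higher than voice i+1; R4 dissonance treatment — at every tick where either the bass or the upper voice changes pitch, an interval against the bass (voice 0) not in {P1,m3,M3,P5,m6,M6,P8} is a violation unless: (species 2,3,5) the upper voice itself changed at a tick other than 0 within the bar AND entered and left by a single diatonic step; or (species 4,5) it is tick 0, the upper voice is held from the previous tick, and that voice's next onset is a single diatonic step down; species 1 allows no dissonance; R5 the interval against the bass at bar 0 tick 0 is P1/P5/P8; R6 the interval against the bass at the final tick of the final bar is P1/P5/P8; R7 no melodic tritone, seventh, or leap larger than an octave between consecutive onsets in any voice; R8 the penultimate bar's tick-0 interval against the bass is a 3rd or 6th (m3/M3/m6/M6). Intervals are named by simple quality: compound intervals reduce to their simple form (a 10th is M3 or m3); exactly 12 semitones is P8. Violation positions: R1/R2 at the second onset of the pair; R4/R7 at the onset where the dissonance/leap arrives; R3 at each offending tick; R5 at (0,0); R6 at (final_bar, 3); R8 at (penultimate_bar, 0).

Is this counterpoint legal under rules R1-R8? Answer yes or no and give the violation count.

bar 0: v0=G3 v1=G4 v2=B4 v3=B4 (M3)
bar 1: v0=A3 v1=C4 v2=A4 v3=A4 (P8)
bar 2: v0=B3 v1=G4 v2=F4 v3=D5 (m3)
bar 3: v0=A3 v1=E4 v2=A4 v3=A4 (P8)
bar 4: v0=C4 v1=F5 v2=E5 v3=E5 (M3)
bar 5: v0=D4 v1=C4 v2=A4 v3=A4 (P5)
bar 6: v0=E4 v1=C5 v2=G5 v3=E5 (P8)
bar 7: v0=A3 v1=F4 v2=A4 v3=A4 (P8)
bar 8: v0=G3 v1=G4 v2=B4 v3=B4 (M3)
  R5 @ bar0.0: opens on M3
  R5 @ bar0.0: opens on M3
  R1 @ bar1.0: B4/B4 P1 -> A4/A4 P1 similar
  R2 @ bar2.0: C4/A4 M6 -> G4/D5 P5 similar
  R3 @ bar2.0: G4 above F4
  R4 @ bar2.0: B3/F4 TT untreated
  R3 @ bar2.1: G4 above F4
  R3 @ bar2.2: G4 above F4
  R3 @ bar2.3: G4 above F4
  R2 @ bar3.0: B3/G4 m6 -> A3/E4 P5 similar
  R2 @ bar3.0: B3/D5 m3 -> A3/A4 P8 similar
  R1 @ bar4.0: A4/A4 P1 -> E5/E5 P1 similar
  R3 @ bar4.0: F5 above E5
  R4 @ bar4.0: C4/F5 P4 untreated
  R7 @ bar4.0: E4->F5 leap 13st
  R3 @ bar4.1: F5 above E5
  R3 @ bar4.2: F5 above E5
  R3 @ bar4.3: F5 above E5
  R1 @ bar5.0: E5/E5 P1 -> A4/A4 P1 similar
  R3 @ bar5.0: D4 above C4
  R4 @ bar5.0: D4/C4 M2 untreated
  R7 @ bar5.0: F5->C4 leap 17st
  R3 @ bar5.1: D4 above C4
  R3 @ bar5.2: D4 above C4
  R3 @ bar5.3: D4 above C4
  R2 @ bar6.0: D4/A4 P5 -> E4/E5 P8 similar
  R2 @ bar6.0: C4/A4 M6 -> C5/G5 P5 similar
  R3 @ bar6.0: G5 above E5
  R7 @ bar6.0: A4->G5 leap 10st
  R3 @ bar6.1: G5 above E5
  R3 @ bar6.2: G5 above E5
  R3 @ bar6.3: G5 above E5
  R1 @ bar7.0: E4/E5 P8 -> A3/A4 P8 similar
  R2 @ bar7.0: E4/G5 m3 -> A3/A4 P8 similar
  R2 @ bar7.0: G5/E5 m3 -> A4/A4 P1 similar
  R7 @ bar7.0: G5->A4 leap 10st
  R8 @ bar7.0: penult P8 not 3rd/6th
  R8 @ bar7.0: penult P8 not 3rd/6th
  R1 @ bar8.0: A4/A4 P1 -> B4/B4 P1 similar
  R6 @ bar8.3: closes on M3
  R6 @ bar8.3: closes on M3

No (41 violations)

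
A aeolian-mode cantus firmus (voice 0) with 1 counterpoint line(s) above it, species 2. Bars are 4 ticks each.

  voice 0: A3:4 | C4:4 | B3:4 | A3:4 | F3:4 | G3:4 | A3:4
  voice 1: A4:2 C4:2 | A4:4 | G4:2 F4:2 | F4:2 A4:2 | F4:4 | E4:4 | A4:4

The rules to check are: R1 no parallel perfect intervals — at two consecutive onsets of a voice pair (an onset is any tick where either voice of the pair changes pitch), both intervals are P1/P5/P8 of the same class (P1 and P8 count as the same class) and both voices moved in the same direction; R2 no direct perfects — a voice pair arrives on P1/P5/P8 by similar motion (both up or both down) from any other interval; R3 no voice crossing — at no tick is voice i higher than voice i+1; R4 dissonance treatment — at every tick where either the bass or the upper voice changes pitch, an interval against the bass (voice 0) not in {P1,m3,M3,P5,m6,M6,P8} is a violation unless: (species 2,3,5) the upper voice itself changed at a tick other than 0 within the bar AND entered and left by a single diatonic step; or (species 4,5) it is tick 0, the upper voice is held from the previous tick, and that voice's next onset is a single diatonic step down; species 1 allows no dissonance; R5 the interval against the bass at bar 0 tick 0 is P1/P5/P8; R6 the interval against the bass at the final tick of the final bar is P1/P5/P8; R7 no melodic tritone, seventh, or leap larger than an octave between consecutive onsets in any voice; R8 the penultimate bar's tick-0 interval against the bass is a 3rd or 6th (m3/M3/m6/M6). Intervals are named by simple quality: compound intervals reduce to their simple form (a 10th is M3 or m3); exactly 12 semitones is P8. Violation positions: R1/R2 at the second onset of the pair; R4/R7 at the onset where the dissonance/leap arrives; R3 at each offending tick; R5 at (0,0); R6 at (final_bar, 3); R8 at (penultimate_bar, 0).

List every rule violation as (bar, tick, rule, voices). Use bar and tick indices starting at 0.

bar 0: v0=A3 v1=A4 downbeat P8
bar 1: v0=C4 v1=A4 downbeat M6
bar 2: v0=B3 v1=G4 downbeat m6
bar 3: v0=A3 v1=F4 downbeat m6
bar 4: v0=F3 v1=F4 downbeat P8
bar 5: v0=G3 v1=E4 downbeat M6
bar 6: v0=A3 v1=A4 downbeat P8
  -> R4 @ bar 2 tick 2 v(0, 1): B3/F4 TT untreated
  -> R1 @ bar 4 tick 0 v(0, 1): A3/A4 P8 -> F3/F4 P8 similar
  -> R2 @ bar 6 tick 0 v(0, 1): G3/E4 M6 -> A3/A4 P8 similar

(2, 2, R4, (0, 1))
(4, 0, R1, (0, 1))
(6, 0, R2, (0, 1))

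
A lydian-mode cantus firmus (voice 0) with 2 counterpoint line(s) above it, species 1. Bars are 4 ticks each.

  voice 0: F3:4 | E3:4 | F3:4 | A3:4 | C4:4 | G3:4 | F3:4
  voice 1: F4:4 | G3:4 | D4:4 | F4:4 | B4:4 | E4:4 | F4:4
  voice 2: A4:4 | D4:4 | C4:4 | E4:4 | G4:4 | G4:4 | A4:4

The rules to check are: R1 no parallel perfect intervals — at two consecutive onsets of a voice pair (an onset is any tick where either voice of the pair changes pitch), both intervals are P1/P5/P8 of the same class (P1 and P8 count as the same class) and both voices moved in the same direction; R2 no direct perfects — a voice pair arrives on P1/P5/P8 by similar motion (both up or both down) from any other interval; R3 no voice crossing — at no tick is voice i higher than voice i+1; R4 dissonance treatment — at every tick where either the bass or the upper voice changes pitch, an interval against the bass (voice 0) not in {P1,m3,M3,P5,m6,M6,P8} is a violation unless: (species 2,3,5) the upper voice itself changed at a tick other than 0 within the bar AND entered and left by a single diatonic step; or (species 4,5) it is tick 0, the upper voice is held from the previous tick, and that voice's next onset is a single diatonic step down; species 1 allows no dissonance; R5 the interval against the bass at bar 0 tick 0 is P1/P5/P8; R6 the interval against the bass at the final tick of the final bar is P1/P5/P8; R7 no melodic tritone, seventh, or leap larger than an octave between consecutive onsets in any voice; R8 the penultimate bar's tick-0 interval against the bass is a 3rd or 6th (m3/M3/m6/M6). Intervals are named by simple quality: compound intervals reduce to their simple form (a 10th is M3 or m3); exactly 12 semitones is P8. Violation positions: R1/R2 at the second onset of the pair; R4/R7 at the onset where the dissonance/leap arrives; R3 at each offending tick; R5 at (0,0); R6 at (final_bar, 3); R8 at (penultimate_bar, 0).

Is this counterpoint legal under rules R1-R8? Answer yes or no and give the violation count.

No (22 violations)

bar 0: v0=F3 v1=F4 v2=A4 (M3)
bar 1: v0=E3 v1=G3 v2=D4 (m7)
bar 2: v0=F3 v1=D4 v2=C4 (P5)
bar 3: v0=A3 v1=F4 v2=E4 (P5)
bar 4: v0=C4 v1=B4 v2=G4 (P5)
bar 5: v0=G3 v1=E4 v2=G4 (P8)
bar 6: v0=F3 v1=F4 v2=A4 (M3)
  R5 @ bar0.0: opens on M3
  R2 @ bar1.0: F4/A4 M3 -> G3/D4 P5 similar
  R4 @ bar1.0: E3/D4 m7 untreated
  R7 @ bar1.0: F4->G3 leap 10st
  R3 @ bar2.0: D4 above C4
  R3 @ bar2.1: D4 above C4
  R3 @ bar2.2: D4 above C4
  R3 @ bar2.3: D4 above C4
  R1 @ bar3.0: F3/C4 P5 -> A3/E4 P5 similar
  R3 @ bar3.0: F4 above E4
  R3 @ bar3.1: F4 above E4
  R3 @ bar3.2: F4 above E4
  R3 @ bar3.3: F4 above E4
  R1 @ bar4.0: A3/E4 P5 -> C4/G4 P5 similar
  R3 @ bar4.0: B4 above G4
  R4 @ bar4.0: C4/B4 M7 untreated
  R7 @ bar4.0: F4->B4 leap 6st
  R3 @ bar4.1: B4 above G4
  R3 @ bar4.2: B4 above G4
  R3 @ bar4.3: B4 above G4
  R8 @ bar5.0: penult P8 not 3rd/6th
  R6 @ bar6.3: closes on M3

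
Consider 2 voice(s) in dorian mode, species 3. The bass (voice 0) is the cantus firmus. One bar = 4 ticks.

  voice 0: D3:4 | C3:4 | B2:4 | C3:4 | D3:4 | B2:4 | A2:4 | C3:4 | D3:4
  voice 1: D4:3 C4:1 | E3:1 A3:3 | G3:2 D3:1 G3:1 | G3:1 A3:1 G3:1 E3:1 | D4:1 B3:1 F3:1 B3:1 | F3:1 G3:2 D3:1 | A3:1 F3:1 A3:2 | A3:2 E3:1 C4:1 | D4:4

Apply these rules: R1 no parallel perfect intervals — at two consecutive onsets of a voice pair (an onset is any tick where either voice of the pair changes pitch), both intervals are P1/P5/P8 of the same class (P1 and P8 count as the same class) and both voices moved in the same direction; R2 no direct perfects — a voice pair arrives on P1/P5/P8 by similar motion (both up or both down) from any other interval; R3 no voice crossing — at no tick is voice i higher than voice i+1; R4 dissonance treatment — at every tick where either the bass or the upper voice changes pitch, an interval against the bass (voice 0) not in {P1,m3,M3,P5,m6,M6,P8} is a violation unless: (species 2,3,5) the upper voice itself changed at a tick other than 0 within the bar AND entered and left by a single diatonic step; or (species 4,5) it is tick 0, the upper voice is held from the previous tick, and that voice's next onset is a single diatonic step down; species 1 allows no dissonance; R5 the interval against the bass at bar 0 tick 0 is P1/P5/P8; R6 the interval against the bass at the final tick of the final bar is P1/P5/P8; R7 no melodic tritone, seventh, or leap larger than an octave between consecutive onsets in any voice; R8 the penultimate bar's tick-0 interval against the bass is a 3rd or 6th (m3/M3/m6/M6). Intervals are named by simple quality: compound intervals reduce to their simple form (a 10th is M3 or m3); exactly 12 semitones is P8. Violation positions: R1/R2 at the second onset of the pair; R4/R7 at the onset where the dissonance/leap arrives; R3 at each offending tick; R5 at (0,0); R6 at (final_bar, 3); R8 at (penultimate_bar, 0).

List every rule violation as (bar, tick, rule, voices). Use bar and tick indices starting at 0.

bar 0: v0=D3 v1=D4 downbeat P8
bar 1: v0=C3 v1=E3 downbeat M3
bar 2: v0=B2 v1=G3 downbeat m6
bar 3: v0=C3 v1=G3 downbeat P5
bar 4: v0=D3 v1=D4 downbeat P8
bar 5: v0=B2 v1=F3 downbeat TT
bar 6: v0=A2 v1=A3 downbeat P8
bar 7: v0=C3 v1=A3 downbeat M6
bar 8: v0=D3 v1=D4 downbeat P8
  -> R4 @ bar 0 tick 3 v(0, 1): D3/C4 m7 untreated
  -> R2 @ bar 4 tick 0 v(0, 1): C3/E3 M3 -> D3/D4 P8 similar
  -> R7 @ bar 4 tick 0 v(1,): E3->D4 leap 10st
  -> R7 @ bar 4 tick 2 v(1,): B3->F3 leap 6st
  -> R7 @ bar 4 tick 3 v(1,): F3->B3 leap 6st
  -> R4 @ bar 5 tick 0 v(0, 1): B2/F3 TT untreated
  -> R7 @ bar 5 tick 0 v(1,): B3->F3 leap 6st
  -> R1 @ bar 8 tick 0 v(0, 1): C3/C4 P8 -> D3/D4 P8 similar

(0, 3, R4, (0, 1))
(4, 0, R2, (0, 1))
(4, 0, R7, (1,))
(4, 2, R7, (1,))
(4, 3, R7, (1,))
(5, 0, R4, (0, 1))
(5, 0, R7, (1,))
(8, 0, R1, (0, 1))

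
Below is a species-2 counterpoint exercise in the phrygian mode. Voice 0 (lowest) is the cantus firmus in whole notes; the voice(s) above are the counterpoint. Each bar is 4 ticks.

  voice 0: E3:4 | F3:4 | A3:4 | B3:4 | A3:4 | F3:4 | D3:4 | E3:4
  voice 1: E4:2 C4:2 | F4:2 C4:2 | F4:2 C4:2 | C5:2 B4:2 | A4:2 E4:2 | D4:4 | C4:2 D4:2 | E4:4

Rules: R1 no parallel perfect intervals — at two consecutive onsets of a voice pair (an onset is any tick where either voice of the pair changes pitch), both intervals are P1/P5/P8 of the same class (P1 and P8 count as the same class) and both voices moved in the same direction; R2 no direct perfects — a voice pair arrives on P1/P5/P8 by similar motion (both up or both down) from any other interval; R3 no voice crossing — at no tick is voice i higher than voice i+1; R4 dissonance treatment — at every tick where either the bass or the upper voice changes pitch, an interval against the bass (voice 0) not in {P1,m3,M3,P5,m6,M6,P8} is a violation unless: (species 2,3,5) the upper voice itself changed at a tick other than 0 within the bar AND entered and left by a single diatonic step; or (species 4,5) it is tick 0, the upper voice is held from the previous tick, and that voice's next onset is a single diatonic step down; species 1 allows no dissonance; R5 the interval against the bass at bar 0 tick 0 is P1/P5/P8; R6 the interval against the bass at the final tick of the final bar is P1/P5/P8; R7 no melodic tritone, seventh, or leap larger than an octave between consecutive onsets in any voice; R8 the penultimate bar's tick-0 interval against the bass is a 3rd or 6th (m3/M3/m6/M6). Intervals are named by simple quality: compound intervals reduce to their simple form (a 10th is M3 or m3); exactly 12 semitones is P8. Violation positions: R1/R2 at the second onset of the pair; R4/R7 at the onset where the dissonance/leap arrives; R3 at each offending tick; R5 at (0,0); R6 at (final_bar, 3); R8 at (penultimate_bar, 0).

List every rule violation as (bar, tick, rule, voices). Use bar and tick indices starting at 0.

bar 0: v0=E3 v1=E4 downbeat P8
bar 1: v0=F3 v1=F4 downbeat P8
bar 2: v0=A3 v1=F4 downbeat m6
bar 3: v0=B3 v1=C5 downbeat m2
bar 4: v0=A3 v1=A4 downbeat P8
bar 5: v0=F3 v1=D4 downbeat M6
bar 6: v0=D3 v1=C4 downbeat m7
bar 7: v0=E3 v1=E4 downbeat P8
  -> R2 @ bar 1 tick 0 v(0, 1): E3/C4 m6 -> F3/F4 P8 similar
  -> R4 @ bar 3 tick 0 v(0, 1): B3/C5 m2 untreated
  -> R1 @ bar 4 tick 0 v(0, 1): B3/B4 P8 -> A3/A4 P8 similar
  -> R4 @ bar 6 tick 0 v(0, 1): D3/C4 m7 untreated
  -> R8 @ bar 6 tick 0 v(0, 1): penult m7 not 3rd/6th
  -> R1 @ bar 7 tick 0 v(0, 1): D3/D4 P8 -> E3/E4 P8 similar

(1, 0, R2, (0, 1))
(3, 0, R4, (0, 1))
(4, 0, R1, (0, 1))
(6, 0, R4, (0, 1))
(6, 0, R8, (0, 1))
(7, 0, R1, (0, 1))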